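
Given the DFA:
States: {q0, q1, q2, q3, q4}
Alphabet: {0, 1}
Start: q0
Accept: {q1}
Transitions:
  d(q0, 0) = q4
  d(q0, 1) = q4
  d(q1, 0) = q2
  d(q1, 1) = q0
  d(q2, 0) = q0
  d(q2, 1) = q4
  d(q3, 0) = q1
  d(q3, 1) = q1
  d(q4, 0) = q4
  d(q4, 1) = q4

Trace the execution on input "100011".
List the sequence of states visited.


Input: 100011
d(q0, 1) = q4
d(q4, 0) = q4
d(q4, 0) = q4
d(q4, 0) = q4
d(q4, 1) = q4
d(q4, 1) = q4


q0 -> q4 -> q4 -> q4 -> q4 -> q4 -> q4


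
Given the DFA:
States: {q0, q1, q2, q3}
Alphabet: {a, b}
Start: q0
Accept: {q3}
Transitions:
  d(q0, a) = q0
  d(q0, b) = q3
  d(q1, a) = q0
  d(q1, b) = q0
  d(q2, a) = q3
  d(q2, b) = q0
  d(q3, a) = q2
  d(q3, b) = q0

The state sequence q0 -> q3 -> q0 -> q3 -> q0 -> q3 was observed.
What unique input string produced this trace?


Trace back each transition to find the symbol:
  q0 --[b]--> q3
  q3 --[b]--> q0
  q0 --[b]--> q3
  q3 --[b]--> q0
  q0 --[b]--> q3

"bbbbb"


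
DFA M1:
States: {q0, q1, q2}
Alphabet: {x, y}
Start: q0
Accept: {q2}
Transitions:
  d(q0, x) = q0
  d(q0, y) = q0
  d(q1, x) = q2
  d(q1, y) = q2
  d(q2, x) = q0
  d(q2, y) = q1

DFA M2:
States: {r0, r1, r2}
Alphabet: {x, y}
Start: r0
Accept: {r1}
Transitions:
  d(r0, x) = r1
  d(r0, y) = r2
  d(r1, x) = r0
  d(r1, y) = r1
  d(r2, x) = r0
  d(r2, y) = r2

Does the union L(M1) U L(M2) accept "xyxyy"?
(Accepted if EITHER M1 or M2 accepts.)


M1: final=q0 accepted=False
M2: final=r2 accepted=False

No, union rejects (neither accepts)


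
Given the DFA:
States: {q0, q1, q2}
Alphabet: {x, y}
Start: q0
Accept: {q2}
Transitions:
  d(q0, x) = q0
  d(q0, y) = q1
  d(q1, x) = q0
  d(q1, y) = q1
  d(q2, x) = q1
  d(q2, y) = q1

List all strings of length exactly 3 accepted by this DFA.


All strings of length 3: 8 total
Accepted: 0

None


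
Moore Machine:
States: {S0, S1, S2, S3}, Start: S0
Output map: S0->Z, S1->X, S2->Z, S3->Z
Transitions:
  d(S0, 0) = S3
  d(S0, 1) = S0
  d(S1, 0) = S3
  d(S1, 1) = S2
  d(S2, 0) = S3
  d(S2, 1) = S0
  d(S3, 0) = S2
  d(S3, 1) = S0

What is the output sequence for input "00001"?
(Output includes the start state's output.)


Start: S0 (output Z)
  --0--> S3 (output Z)
  --0--> S2 (output Z)
  --0--> S3 (output Z)
  --0--> S2 (output Z)
  --1--> S0 (output Z)

"ZZZZZZ"


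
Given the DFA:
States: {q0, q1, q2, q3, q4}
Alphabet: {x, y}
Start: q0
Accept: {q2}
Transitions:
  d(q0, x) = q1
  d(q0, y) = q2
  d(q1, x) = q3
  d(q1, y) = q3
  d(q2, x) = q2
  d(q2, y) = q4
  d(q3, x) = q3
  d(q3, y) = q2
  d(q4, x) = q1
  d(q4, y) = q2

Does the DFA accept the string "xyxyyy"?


Trace: q0 -> q1 -> q3 -> q3 -> q2 -> q4 -> q2
Final state: q2
Accept states: {q2}

Yes, accepted (final state q2 is an accept state)


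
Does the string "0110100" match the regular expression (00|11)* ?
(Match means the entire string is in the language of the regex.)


|string| = 7; first = '0'; last = '0'

No, "0110100" does not match (00|11)*


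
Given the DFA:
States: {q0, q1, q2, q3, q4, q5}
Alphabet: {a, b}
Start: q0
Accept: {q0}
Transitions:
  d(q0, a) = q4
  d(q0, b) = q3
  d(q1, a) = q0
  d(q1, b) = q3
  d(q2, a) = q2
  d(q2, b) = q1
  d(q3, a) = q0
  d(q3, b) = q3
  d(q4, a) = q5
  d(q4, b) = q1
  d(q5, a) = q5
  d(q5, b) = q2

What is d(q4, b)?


Looking up transition d(q4, b)

q1


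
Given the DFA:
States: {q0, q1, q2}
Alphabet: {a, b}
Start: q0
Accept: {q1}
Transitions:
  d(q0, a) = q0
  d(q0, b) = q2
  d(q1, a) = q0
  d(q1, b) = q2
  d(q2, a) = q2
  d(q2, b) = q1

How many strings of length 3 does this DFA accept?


Enumerating all length-3 strings:
  "aaa" -> q0 [reject]
  "aab" -> q2 [reject]
  "aba" -> q2 [reject]
  "abb" -> q1 [accept]
  "baa" -> q2 [reject]
  "bab" -> q1 [accept]
  "bba" -> q0 [reject]
  "bbb" -> q2 [reject]

2 out of 8


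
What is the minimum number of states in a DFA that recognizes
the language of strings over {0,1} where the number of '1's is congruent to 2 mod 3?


States track (count of '1') mod 3.
Need 3 states: one per remainder 0..2; accept = remainder 2.

3


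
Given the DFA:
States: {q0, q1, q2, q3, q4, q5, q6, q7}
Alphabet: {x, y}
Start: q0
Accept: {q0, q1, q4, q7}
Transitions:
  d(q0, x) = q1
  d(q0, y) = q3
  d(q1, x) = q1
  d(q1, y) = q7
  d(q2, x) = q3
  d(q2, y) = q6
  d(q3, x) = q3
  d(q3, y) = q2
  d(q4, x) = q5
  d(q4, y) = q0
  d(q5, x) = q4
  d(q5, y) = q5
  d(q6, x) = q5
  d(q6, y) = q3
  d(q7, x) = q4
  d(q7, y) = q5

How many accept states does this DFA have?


Accept states listed: {q0, q1, q4, q7}
Counting: q0(1) q1(2) q4(3) q7(4)

4


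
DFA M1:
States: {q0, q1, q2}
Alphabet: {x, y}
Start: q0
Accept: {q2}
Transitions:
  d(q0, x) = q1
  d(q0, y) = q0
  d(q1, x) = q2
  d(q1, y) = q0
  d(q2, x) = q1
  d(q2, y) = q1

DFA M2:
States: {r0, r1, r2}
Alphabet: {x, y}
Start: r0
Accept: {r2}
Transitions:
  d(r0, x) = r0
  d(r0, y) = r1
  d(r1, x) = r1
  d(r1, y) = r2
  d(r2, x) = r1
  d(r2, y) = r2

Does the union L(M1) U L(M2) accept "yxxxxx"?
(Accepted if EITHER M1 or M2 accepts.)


M1: final=q1 accepted=False
M2: final=r1 accepted=False

No, union rejects (neither accepts)


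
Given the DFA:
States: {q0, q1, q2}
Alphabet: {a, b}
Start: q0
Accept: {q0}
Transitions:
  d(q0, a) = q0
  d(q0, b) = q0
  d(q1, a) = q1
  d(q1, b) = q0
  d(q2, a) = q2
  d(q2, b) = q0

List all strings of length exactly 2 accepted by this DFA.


All strings of length 2: 4 total
Accepted: 4

"aa", "ab", "ba", "bb"


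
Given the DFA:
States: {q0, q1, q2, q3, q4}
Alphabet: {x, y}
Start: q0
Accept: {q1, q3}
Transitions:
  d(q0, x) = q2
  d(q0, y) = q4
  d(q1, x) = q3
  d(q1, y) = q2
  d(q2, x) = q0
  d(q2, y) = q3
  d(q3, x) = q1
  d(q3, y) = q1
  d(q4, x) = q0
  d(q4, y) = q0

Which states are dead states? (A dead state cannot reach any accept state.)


Forward reachability from each state:
  q0 -> reaches accept state q1 (live)
  q1 -> reaches accept state q1 (live)
  q2 -> reaches accept state q1 (live)
  q3 -> reaches accept state q1 (live)
  q4 -> reaches accept state q1 (live)

None (all states can reach an accept state)


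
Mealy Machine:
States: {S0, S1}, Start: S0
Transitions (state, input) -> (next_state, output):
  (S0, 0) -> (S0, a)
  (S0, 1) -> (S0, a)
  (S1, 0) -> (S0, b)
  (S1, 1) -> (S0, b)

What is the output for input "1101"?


Step-by-step:
  (S0, 1) -> (S0, a)
  (S0, 1) -> (S0, a)
  (S0, 0) -> (S0, a)
  (S0, 1) -> (S0, a)

"aaaa"


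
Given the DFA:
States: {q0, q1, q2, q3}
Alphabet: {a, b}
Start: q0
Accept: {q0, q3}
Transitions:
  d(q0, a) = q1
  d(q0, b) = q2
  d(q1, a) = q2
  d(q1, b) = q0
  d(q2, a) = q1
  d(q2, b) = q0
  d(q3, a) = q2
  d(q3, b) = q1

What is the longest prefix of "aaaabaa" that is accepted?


Run the DFA, marking each prefix where the state is accepting:
  "" -> q0 [accept]
  "a" -> q1 [reject]
  "aa" -> q2 [reject]
  "aaa" -> q1 [reject]
  "aaaa" -> q2 [reject]
  "aaaab" -> q0 [accept]
  "aaaaba" -> q1 [reject]
  "aaaabaa" -> q2 [reject]

"aaaab"


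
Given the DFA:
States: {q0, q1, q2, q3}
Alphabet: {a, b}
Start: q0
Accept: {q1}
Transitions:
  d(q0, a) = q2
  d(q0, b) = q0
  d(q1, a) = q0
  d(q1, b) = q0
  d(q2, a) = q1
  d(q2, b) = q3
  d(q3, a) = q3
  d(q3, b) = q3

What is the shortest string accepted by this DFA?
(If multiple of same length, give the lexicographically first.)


BFS by string length (lex-first path to each state shown):
  len 0: q0<-""
  len 1: q0<-"b", q2<-"a"
  len 2: q0<-"bb", q1<-"aa", q2<-"ba", q3<-"ab"
Found accept state at length 2.

"aa"


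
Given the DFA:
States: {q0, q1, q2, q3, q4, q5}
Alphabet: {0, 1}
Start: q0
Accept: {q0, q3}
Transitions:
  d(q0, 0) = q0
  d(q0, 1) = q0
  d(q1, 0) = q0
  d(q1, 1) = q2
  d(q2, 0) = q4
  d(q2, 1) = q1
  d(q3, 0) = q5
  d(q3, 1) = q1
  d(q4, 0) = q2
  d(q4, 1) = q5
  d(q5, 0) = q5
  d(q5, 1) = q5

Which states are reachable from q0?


BFS from q0:
  layer 0: {q0}

{q0}


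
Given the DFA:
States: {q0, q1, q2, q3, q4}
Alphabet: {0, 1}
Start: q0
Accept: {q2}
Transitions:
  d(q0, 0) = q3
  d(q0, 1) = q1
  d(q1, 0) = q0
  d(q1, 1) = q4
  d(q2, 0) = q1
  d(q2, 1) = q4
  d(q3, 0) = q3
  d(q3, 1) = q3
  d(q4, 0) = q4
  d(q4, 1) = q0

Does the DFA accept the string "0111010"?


Trace: q0 -> q3 -> q3 -> q3 -> q3 -> q3 -> q3 -> q3
Final state: q3
Accept states: {q2}

No, rejected (final state q3 is not an accept state)


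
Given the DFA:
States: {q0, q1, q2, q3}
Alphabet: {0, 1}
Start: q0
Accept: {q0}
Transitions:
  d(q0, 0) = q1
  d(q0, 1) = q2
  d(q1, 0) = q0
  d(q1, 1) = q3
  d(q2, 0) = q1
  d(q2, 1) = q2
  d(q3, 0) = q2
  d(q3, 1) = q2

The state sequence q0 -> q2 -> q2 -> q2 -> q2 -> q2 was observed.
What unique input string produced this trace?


Trace back each transition to find the symbol:
  q0 --[1]--> q2
  q2 --[1]--> q2
  q2 --[1]--> q2
  q2 --[1]--> q2
  q2 --[1]--> q2

"11111"


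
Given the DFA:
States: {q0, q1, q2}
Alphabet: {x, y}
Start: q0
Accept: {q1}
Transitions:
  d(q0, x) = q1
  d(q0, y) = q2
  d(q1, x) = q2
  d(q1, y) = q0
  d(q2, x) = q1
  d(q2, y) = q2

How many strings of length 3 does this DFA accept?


Enumerating all length-3 strings:
  "xxx" -> q1 [accept]
  "xxy" -> q2 [reject]
  "xyx" -> q1 [accept]
  "xyy" -> q2 [reject]
  "yxx" -> q2 [reject]
  "yxy" -> q0 [reject]
  "yyx" -> q1 [accept]
  "yyy" -> q2 [reject]

3 out of 8


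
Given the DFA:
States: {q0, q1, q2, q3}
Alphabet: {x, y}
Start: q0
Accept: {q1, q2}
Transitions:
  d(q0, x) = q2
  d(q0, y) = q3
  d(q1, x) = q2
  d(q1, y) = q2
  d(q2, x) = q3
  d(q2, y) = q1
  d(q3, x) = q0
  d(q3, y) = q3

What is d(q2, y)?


Looking up transition d(q2, y)

q1


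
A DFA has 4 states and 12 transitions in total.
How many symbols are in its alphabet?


Each state has exactly one transition per symbol.
|alphabet| = transitions / states = 12 / 4 = 3

3


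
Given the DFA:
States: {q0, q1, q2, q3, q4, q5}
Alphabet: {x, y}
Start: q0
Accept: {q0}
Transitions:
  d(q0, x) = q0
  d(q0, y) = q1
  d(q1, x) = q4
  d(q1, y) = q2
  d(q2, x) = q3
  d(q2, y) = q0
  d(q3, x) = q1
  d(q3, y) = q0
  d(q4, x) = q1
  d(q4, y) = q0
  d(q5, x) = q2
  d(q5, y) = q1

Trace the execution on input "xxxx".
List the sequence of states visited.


Input: xxxx
d(q0, x) = q0
d(q0, x) = q0
d(q0, x) = q0
d(q0, x) = q0


q0 -> q0 -> q0 -> q0 -> q0


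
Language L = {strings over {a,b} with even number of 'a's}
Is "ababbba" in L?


count('a') = 3; 3 mod 2 = 1

No, "ababbba" is not in L


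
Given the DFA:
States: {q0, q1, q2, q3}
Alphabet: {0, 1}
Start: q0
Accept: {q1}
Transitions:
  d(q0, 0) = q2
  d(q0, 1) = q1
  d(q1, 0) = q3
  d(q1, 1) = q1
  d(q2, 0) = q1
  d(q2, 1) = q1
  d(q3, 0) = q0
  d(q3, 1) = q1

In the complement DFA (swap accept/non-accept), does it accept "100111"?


Trace: q0 -> q1 -> q3 -> q0 -> q1 -> q1 -> q1
Final: q1
Original accept: {q1}
Complement: q1 is in original accept

No, complement rejects (original accepts)


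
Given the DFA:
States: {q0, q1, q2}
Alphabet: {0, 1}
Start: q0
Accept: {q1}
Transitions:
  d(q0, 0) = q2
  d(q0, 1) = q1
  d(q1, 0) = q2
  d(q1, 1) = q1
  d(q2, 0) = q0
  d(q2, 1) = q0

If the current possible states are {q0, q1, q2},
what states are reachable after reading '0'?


Apply transition on '0' from each current state:
  d(q0, 0) = q2
  d(q1, 0) = q2
  d(q2, 0) = q0

{q0, q2}


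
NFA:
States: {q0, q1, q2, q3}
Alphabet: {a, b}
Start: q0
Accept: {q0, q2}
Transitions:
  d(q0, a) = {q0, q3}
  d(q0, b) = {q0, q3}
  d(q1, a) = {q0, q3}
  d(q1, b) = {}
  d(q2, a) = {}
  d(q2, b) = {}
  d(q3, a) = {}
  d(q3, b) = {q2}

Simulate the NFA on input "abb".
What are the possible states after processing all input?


Start: {q0}
  --a--> {q0, q3}
  --b--> {q0, q2, q3}
  --b--> {q0, q2, q3}

{q0, q2, q3}


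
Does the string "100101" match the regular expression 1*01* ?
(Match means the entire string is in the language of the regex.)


|string| = 6; first = '1'; last = '1'

No, "100101" does not match 1*01*


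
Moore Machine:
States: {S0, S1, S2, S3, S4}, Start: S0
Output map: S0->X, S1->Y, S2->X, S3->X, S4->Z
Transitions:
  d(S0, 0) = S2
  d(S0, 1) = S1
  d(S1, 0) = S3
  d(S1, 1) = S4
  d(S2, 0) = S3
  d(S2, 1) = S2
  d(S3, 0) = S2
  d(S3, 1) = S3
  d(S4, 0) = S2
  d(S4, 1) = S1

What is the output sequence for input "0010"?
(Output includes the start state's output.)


Start: S0 (output X)
  --0--> S2 (output X)
  --0--> S3 (output X)
  --1--> S3 (output X)
  --0--> S2 (output X)

"XXXXX"


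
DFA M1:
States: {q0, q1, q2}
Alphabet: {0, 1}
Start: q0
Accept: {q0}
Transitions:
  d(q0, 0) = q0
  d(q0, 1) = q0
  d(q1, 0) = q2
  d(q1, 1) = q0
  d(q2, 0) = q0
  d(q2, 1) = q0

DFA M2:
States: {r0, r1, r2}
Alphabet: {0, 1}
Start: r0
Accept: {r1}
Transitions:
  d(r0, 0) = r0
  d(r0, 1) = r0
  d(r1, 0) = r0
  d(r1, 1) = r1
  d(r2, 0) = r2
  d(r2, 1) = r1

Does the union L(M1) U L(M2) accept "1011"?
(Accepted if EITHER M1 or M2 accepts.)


M1: final=q0 accepted=True
M2: final=r0 accepted=False

Yes, union accepts


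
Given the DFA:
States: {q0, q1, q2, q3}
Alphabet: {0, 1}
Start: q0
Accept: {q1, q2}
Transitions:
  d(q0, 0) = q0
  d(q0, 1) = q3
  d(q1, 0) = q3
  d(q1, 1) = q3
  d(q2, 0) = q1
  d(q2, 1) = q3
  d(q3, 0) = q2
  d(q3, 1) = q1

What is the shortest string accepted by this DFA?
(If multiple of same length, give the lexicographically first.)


BFS by string length (lex-first path to each state shown):
  len 0: q0<-""
  len 1: q0<-"0", q3<-"1"
  len 2: q0<-"00", q1<-"11", q2<-"10", q3<-"01"
Found accept state at length 2.

"10"


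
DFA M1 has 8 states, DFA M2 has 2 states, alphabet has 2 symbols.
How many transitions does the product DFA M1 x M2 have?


Product DFA has 8 * 2 = 16 states.
Each has 2 transitions: 16 * 2 = 32

32


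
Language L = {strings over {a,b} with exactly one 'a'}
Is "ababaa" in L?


count('a') = 4

No, "ababaa" is not in L


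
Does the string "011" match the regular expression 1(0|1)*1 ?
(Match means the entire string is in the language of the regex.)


|string| = 3; first = '0'; last = '1'

No, "011" does not match 1(0|1)*1


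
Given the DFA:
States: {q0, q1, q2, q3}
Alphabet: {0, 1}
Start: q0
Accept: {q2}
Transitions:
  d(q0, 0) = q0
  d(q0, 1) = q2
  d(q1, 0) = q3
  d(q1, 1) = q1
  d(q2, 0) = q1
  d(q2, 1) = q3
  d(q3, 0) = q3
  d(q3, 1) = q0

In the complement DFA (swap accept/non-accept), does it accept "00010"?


Trace: q0 -> q0 -> q0 -> q0 -> q2 -> q1
Final: q1
Original accept: {q2}
Complement: q1 is not in original accept

Yes, complement accepts (original rejects)


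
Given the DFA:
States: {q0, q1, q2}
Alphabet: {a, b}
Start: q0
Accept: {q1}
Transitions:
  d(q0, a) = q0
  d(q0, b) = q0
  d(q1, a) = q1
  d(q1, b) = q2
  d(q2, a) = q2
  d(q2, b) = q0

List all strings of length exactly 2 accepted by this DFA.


All strings of length 2: 4 total
Accepted: 0

None


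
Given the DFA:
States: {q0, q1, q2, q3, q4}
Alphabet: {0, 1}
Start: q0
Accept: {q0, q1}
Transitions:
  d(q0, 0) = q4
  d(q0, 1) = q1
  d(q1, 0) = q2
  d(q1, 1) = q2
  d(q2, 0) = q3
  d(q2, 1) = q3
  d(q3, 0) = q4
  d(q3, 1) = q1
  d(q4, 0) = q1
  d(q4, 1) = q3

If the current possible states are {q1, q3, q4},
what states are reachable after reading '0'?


Apply transition on '0' from each current state:
  d(q1, 0) = q2
  d(q3, 0) = q4
  d(q4, 0) = q1

{q1, q2, q4}


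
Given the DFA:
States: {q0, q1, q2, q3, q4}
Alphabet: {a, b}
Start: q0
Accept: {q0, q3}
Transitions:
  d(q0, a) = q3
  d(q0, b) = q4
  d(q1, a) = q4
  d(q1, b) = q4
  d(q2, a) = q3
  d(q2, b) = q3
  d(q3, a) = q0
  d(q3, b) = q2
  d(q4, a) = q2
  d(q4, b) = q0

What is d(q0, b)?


Looking up transition d(q0, b)

q4


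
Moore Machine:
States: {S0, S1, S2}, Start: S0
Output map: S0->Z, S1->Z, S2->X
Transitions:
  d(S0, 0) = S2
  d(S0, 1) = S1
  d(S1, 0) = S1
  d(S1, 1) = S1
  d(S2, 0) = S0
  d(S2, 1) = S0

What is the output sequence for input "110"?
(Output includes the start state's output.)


Start: S0 (output Z)
  --1--> S1 (output Z)
  --1--> S1 (output Z)
  --0--> S1 (output Z)

"ZZZZ"


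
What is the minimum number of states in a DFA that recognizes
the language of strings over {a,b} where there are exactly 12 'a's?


States: count = 0, 1, ..., 12 (that's 13 states), plus a dead state for count > 12.
Total: 13 + 1 = 14. Accept = count-12 state.

14


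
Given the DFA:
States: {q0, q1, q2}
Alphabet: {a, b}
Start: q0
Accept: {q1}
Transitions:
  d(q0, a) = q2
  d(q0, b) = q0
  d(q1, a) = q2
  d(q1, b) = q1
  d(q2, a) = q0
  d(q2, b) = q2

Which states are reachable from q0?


BFS from q0:
  layer 0: {q0}
  layer 1: {q2}

{q0, q2}


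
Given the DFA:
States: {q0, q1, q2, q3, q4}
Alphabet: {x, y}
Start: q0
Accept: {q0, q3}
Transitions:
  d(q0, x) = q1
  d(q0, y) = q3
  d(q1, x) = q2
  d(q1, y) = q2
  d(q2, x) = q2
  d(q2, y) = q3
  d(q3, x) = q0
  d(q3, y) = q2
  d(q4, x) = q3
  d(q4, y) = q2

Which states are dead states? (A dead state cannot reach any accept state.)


Forward reachability from each state:
  q0 -> reaches accept state q0 (live)
  q1 -> reaches accept state q0 (live)
  q2 -> reaches accept state q0 (live)
  q3 -> reaches accept state q0 (live)
  q4 -> reaches accept state q0 (live)

None (all states can reach an accept state)


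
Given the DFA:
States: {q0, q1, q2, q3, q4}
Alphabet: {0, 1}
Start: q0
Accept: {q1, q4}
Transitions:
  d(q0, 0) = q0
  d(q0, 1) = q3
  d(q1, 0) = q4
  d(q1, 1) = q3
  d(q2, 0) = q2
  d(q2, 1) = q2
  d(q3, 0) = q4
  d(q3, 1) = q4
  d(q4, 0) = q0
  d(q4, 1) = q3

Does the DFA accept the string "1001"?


Trace: q0 -> q3 -> q4 -> q0 -> q3
Final state: q3
Accept states: {q1, q4}

No, rejected (final state q3 is not an accept state)


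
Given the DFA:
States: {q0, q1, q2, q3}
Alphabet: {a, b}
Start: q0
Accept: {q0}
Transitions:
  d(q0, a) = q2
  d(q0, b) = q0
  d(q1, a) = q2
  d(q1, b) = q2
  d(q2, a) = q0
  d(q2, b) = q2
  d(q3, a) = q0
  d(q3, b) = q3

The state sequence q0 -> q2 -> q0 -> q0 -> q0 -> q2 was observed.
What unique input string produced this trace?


Trace back each transition to find the symbol:
  q0 --[a]--> q2
  q2 --[a]--> q0
  q0 --[b]--> q0
  q0 --[b]--> q0
  q0 --[a]--> q2

"aabba"


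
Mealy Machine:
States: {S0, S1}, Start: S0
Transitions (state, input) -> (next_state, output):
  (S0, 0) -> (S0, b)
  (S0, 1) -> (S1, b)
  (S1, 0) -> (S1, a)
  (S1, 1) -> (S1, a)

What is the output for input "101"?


Step-by-step:
  (S0, 1) -> (S1, b)
  (S1, 0) -> (S1, a)
  (S1, 1) -> (S1, a)

"baa"


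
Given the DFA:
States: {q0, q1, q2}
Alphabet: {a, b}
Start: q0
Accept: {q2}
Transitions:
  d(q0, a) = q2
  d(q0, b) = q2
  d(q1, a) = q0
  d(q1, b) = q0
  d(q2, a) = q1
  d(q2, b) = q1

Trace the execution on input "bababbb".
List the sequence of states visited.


Input: bababbb
d(q0, b) = q2
d(q2, a) = q1
d(q1, b) = q0
d(q0, a) = q2
d(q2, b) = q1
d(q1, b) = q0
d(q0, b) = q2


q0 -> q2 -> q1 -> q0 -> q2 -> q1 -> q0 -> q2


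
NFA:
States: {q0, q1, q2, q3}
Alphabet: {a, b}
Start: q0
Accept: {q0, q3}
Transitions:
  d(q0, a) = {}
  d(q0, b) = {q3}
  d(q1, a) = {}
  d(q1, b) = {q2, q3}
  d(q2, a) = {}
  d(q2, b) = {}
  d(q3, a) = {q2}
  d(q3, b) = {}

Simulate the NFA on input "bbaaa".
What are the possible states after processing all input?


Start: {q0}
  --b--> {q3}
  --b--> {}
  --a--> {}
  --a--> {}
  --a--> {}

{} (empty set, no valid transitions)


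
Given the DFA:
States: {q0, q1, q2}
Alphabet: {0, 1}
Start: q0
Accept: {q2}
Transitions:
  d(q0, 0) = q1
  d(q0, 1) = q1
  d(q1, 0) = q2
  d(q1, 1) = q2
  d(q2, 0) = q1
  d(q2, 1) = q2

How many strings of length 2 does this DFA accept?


Enumerating all length-2 strings:
  "00" -> q2 [accept]
  "01" -> q2 [accept]
  "10" -> q2 [accept]
  "11" -> q2 [accept]

4 out of 4


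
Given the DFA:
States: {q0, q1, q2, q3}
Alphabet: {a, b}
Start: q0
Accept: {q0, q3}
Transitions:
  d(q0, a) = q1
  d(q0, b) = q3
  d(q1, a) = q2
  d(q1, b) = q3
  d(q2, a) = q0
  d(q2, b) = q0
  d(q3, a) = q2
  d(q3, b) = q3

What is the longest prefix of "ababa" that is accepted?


Run the DFA, marking each prefix where the state is accepting:
  "" -> q0 [accept]
  "a" -> q1 [reject]
  "ab" -> q3 [accept]
  "aba" -> q2 [reject]
  "abab" -> q0 [accept]
  "ababa" -> q1 [reject]

"abab"


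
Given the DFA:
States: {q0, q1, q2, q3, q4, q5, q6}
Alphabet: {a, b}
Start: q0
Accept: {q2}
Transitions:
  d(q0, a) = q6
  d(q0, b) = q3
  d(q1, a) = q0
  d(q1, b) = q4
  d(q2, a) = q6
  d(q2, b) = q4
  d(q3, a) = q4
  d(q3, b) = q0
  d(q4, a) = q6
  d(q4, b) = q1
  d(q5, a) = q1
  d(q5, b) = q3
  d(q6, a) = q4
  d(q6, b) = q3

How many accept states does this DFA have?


Accept states listed: {q2}
Counting: q2(1)

1


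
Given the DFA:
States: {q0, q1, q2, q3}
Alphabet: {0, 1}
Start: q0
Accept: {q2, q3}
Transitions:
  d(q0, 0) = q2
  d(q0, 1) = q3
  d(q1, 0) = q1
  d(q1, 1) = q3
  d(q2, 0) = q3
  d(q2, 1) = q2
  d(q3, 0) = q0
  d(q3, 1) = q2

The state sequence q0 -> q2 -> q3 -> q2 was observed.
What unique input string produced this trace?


Trace back each transition to find the symbol:
  q0 --[0]--> q2
  q2 --[0]--> q3
  q3 --[1]--> q2

"001"


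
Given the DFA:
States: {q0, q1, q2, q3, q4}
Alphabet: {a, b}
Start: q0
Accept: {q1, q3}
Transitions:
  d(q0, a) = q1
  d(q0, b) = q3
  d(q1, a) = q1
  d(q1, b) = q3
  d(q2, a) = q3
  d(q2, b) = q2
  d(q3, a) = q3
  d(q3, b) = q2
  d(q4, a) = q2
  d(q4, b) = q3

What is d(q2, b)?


Looking up transition d(q2, b)

q2


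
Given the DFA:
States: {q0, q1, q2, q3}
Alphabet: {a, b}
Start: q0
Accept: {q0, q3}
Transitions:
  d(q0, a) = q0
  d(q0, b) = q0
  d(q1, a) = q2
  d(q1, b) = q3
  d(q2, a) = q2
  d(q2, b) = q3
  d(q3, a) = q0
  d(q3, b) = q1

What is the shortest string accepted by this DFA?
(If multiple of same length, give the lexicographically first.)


BFS by string length (lex-first path to each state shown):
  len 0: q0<-""
Found accept state at length 0.

"" (empty string)


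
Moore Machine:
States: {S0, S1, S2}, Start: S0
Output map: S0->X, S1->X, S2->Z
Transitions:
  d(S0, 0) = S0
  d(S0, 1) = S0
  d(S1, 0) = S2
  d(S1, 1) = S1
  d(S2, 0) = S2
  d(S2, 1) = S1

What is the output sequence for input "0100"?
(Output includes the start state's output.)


Start: S0 (output X)
  --0--> S0 (output X)
  --1--> S0 (output X)
  --0--> S0 (output X)
  --0--> S0 (output X)

"XXXXX"


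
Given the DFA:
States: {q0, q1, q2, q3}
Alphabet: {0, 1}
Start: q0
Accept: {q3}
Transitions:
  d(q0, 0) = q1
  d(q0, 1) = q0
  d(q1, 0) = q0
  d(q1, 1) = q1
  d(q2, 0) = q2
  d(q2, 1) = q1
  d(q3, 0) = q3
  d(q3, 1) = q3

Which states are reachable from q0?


BFS from q0:
  layer 0: {q0}
  layer 1: {q1}

{q0, q1}


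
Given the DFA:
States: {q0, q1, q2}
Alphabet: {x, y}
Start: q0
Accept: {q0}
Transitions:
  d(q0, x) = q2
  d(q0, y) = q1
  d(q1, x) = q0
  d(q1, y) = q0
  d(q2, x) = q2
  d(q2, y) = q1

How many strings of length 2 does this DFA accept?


Enumerating all length-2 strings:
  "xx" -> q2 [reject]
  "xy" -> q1 [reject]
  "yx" -> q0 [accept]
  "yy" -> q0 [accept]

2 out of 4


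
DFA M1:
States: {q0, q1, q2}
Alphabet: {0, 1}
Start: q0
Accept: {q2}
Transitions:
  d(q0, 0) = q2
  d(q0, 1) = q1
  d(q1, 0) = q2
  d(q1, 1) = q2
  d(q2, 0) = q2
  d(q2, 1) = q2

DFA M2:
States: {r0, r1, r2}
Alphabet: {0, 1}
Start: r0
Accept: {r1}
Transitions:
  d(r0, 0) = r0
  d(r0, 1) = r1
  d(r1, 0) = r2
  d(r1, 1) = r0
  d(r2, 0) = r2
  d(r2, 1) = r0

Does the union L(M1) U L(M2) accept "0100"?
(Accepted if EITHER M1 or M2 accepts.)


M1: final=q2 accepted=True
M2: final=r2 accepted=False

Yes, union accepts


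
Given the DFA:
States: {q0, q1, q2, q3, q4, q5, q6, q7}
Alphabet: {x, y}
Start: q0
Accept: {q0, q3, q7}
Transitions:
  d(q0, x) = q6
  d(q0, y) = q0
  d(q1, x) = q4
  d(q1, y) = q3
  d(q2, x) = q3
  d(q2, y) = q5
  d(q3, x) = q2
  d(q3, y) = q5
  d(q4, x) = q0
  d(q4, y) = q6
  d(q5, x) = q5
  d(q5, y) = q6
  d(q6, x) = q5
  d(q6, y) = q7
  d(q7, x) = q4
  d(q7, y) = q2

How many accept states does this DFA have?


Accept states listed: {q0, q3, q7}
Counting: q0(1) q3(2) q7(3)

3


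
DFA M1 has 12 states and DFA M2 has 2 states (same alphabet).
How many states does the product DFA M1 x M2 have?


Product construction pairs every M1 state with every M2 state.
12 * 2 = 24

24


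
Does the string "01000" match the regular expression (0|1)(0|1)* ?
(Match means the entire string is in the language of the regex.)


|string| = 5; first = '0'; last = '0'

Yes, "01000" matches (0|1)(0|1)*


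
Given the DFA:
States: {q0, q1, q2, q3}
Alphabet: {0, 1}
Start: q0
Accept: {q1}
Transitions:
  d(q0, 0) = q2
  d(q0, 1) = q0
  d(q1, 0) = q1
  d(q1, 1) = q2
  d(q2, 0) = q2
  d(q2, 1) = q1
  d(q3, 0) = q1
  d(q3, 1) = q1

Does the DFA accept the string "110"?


Trace: q0 -> q0 -> q0 -> q2
Final state: q2
Accept states: {q1}

No, rejected (final state q2 is not an accept state)


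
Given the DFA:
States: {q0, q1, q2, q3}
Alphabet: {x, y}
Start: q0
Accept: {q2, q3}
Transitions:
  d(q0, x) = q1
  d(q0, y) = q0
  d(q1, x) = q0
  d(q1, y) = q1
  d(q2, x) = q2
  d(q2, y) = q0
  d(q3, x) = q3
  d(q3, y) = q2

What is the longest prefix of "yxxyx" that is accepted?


Run the DFA, marking each prefix where the state is accepting:
  "" -> q0 [reject]
  "y" -> q0 [reject]
  "yx" -> q1 [reject]
  "yxx" -> q0 [reject]
  "yxxy" -> q0 [reject]
  "yxxyx" -> q1 [reject]

No prefix is accepted


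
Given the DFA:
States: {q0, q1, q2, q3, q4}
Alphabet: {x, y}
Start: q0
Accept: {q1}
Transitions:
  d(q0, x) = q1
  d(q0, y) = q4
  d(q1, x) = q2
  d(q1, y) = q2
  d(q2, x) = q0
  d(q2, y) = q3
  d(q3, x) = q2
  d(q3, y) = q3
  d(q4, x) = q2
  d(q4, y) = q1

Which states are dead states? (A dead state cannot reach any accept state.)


Forward reachability from each state:
  q0 -> reaches accept state q1 (live)
  q1 -> reaches accept state q1 (live)
  q2 -> reaches accept state q1 (live)
  q3 -> reaches accept state q1 (live)
  q4 -> reaches accept state q1 (live)

None (all states can reach an accept state)


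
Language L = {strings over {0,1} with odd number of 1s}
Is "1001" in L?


count('1') = 2; 2 mod 2 = 0

No, "1001" is not in L


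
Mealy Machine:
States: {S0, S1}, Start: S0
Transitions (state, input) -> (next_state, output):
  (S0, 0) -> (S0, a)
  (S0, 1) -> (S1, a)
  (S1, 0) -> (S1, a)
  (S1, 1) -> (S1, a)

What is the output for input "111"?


Step-by-step:
  (S0, 1) -> (S1, a)
  (S1, 1) -> (S1, a)
  (S1, 1) -> (S1, a)

"aaa"


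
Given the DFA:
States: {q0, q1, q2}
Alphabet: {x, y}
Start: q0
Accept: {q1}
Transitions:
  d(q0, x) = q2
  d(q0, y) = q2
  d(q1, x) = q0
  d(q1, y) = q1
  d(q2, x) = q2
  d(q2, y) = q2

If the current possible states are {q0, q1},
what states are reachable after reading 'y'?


Apply transition on 'y' from each current state:
  d(q0, y) = q2
  d(q1, y) = q1

{q1, q2}


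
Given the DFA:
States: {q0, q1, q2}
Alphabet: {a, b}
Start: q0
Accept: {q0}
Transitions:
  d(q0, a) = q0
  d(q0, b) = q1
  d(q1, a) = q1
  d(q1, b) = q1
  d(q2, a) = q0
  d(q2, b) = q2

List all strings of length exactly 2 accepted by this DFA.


All strings of length 2: 4 total
Accepted: 1

"aa"


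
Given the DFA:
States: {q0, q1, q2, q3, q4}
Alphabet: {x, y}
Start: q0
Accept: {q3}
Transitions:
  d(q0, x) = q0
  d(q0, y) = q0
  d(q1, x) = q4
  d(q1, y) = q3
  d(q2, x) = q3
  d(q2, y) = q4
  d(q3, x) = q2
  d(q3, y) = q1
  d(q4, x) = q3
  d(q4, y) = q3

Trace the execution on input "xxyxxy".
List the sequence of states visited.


Input: xxyxxy
d(q0, x) = q0
d(q0, x) = q0
d(q0, y) = q0
d(q0, x) = q0
d(q0, x) = q0
d(q0, y) = q0


q0 -> q0 -> q0 -> q0 -> q0 -> q0 -> q0


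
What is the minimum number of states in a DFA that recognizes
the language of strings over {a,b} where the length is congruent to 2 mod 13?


States track (length) mod 13.
Need 13 states: one per remainder 0..12; accept = remainder 2.

13


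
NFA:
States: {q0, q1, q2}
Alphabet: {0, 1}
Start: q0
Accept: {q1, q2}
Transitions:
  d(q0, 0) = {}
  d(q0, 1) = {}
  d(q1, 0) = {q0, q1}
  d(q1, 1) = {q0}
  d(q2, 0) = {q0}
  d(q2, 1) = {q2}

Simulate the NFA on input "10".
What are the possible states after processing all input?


Start: {q0}
  --1--> {}
  --0--> {}

{} (empty set, no valid transitions)


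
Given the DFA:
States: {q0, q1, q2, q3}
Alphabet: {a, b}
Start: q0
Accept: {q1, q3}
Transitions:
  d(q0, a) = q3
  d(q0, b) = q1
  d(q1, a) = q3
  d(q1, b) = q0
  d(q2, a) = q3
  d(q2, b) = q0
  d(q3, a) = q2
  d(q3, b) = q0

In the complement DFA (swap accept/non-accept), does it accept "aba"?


Trace: q0 -> q3 -> q0 -> q3
Final: q3
Original accept: {q1, q3}
Complement: q3 is in original accept

No, complement rejects (original accepts)


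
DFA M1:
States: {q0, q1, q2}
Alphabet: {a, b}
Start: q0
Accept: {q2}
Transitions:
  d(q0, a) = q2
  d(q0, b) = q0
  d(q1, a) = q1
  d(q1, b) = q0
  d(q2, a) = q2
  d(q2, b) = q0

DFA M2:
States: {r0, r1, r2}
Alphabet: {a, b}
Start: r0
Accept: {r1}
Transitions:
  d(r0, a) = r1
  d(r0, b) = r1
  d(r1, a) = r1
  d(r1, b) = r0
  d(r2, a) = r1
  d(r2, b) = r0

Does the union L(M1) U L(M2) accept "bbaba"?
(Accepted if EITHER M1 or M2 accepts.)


M1: final=q2 accepted=True
M2: final=r1 accepted=True

Yes, union accepts


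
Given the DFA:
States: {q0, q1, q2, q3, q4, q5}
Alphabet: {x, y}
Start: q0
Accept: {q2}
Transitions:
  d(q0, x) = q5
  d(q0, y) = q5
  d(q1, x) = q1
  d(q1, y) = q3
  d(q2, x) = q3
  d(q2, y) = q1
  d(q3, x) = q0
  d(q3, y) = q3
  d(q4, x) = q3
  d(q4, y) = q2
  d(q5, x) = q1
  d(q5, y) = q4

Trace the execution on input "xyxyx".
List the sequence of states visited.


Input: xyxyx
d(q0, x) = q5
d(q5, y) = q4
d(q4, x) = q3
d(q3, y) = q3
d(q3, x) = q0


q0 -> q5 -> q4 -> q3 -> q3 -> q0


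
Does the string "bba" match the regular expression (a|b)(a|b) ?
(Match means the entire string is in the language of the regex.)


|string| = 3; first = 'b'; last = 'a'

No, "bba" does not match (a|b)(a|b)


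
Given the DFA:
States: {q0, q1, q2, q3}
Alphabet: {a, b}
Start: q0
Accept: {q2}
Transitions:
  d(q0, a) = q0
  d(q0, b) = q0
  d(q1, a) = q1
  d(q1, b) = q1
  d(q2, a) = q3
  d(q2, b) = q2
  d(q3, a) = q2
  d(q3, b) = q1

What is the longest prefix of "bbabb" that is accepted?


Run the DFA, marking each prefix where the state is accepting:
  "" -> q0 [reject]
  "b" -> q0 [reject]
  "bb" -> q0 [reject]
  "bba" -> q0 [reject]
  "bbab" -> q0 [reject]
  "bbabb" -> q0 [reject]

No prefix is accepted


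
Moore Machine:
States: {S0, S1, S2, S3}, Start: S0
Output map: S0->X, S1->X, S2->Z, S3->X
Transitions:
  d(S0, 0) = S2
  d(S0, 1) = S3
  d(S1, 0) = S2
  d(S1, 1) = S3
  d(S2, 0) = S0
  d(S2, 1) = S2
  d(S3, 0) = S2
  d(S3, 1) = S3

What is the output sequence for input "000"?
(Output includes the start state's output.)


Start: S0 (output X)
  --0--> S2 (output Z)
  --0--> S0 (output X)
  --0--> S2 (output Z)

"XZXZ"


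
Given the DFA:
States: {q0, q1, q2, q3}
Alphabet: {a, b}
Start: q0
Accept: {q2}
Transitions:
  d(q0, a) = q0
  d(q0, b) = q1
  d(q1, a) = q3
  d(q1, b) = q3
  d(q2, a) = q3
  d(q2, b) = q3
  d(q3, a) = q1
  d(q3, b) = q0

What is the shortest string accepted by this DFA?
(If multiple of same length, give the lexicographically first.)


BFS by string length (lex-first path to each state shown):
  len 0: q0<-""
  len 1: q0<-"a", q1<-"b"
  len 2: q0<-"aa", q1<-"ab", q3<-"ba"
  len 3: q0<-"aaa", q1<-"aab", q3<-"aba"
  len 4: q0<-"aaaa", q1<-"aaab", q3<-"aaba"
  len 5: q0<-"aaaaa", q1<-"aaaab", q3<-"aaaba"
  len 6: q0<-"aaaaaa", q1<-"aaaaab", q3<-"aaaaba"
  len 7: q0<-"aaaaaaa", q1<-"aaaaaab", q3<-"aaaaaba"
  len 8: q0<-"aaaaaaaa", q1<-"aaaaaaab", q3<-"aaaaaaba"

No string accepted (empty language)


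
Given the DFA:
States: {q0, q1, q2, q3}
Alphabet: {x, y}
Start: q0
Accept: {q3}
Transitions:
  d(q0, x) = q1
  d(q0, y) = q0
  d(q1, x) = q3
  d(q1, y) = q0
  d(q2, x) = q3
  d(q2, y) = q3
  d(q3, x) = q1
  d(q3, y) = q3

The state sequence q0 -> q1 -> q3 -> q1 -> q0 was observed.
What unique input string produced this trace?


Trace back each transition to find the symbol:
  q0 --[x]--> q1
  q1 --[x]--> q3
  q3 --[x]--> q1
  q1 --[y]--> q0

"xxxy"


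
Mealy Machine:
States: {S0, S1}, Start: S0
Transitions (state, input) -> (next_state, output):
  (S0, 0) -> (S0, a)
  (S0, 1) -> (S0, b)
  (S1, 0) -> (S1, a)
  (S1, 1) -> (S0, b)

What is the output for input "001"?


Step-by-step:
  (S0, 0) -> (S0, a)
  (S0, 0) -> (S0, a)
  (S0, 1) -> (S0, b)

"aab"


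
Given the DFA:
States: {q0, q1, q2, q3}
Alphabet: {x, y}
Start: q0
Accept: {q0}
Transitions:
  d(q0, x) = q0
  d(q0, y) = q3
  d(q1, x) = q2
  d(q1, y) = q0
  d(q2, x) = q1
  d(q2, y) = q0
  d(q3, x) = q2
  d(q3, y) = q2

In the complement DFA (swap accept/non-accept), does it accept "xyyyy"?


Trace: q0 -> q0 -> q3 -> q2 -> q0 -> q3
Final: q3
Original accept: {q0}
Complement: q3 is not in original accept

Yes, complement accepts (original rejects)


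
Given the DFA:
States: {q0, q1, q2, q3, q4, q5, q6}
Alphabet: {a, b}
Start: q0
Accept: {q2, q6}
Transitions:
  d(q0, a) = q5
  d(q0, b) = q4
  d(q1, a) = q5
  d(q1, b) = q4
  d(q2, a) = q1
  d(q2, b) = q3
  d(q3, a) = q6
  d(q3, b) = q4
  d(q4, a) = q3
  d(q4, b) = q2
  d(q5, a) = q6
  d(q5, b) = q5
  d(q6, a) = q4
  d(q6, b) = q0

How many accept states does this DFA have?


Accept states listed: {q2, q6}
Counting: q2(1) q6(2)

2


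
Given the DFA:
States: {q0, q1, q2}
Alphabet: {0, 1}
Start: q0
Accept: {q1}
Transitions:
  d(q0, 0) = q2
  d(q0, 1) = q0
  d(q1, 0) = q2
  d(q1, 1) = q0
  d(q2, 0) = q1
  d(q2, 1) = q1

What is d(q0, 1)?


Looking up transition d(q0, 1)

q0


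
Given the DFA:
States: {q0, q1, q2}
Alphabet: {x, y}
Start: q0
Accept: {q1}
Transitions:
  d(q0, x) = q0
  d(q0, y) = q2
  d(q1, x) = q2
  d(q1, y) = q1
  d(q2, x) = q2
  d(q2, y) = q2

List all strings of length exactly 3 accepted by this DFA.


All strings of length 3: 8 total
Accepted: 0

None


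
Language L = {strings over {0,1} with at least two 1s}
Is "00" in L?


count('1') = 0

No, "00" is not in L


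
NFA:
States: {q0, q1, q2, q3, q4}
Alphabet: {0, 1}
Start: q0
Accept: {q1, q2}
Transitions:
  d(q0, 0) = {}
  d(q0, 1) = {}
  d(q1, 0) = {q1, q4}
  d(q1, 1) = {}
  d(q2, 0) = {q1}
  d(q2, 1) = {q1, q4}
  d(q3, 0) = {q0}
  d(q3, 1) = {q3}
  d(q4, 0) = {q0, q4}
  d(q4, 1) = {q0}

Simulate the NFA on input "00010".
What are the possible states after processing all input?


Start: {q0}
  --0--> {}
  --0--> {}
  --0--> {}
  --1--> {}
  --0--> {}

{} (empty set, no valid transitions)


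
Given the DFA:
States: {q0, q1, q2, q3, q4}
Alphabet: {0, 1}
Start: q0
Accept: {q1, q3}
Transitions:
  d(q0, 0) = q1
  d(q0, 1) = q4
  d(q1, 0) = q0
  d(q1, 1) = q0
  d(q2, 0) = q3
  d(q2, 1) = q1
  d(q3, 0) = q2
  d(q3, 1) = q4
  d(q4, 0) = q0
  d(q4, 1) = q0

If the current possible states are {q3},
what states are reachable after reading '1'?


Apply transition on '1' from each current state:
  d(q3, 1) = q4

{q4}


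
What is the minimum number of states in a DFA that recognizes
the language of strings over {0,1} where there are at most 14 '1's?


States: count = 0, 1, ..., 14 (all accepting; 15 states), plus a dead state for count > 14.
Total: 15 + 1 = 16.

16


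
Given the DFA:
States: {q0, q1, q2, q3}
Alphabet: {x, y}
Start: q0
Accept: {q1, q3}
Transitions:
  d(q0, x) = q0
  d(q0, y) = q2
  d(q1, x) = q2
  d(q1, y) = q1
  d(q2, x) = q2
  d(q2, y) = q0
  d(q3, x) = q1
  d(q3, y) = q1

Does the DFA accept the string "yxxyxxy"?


Trace: q0 -> q2 -> q2 -> q2 -> q0 -> q0 -> q0 -> q2
Final state: q2
Accept states: {q1, q3}

No, rejected (final state q2 is not an accept state)


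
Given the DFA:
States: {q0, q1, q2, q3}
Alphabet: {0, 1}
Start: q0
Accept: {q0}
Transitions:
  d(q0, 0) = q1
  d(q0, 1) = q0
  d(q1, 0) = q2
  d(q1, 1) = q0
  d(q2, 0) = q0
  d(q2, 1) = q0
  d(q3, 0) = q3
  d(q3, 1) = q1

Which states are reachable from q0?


BFS from q0:
  layer 0: {q0}
  layer 1: {q1}
  layer 2: {q2}

{q0, q1, q2}


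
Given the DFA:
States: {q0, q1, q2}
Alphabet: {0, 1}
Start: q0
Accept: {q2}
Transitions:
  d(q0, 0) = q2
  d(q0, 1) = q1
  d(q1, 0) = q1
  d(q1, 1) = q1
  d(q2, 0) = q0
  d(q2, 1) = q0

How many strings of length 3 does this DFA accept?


Enumerating all length-3 strings:
  "000" -> q2 [accept]
  "001" -> q1 [reject]
  "010" -> q2 [accept]
  "011" -> q1 [reject]
  "100" -> q1 [reject]
  "101" -> q1 [reject]
  "110" -> q1 [reject]
  "111" -> q1 [reject]

2 out of 8


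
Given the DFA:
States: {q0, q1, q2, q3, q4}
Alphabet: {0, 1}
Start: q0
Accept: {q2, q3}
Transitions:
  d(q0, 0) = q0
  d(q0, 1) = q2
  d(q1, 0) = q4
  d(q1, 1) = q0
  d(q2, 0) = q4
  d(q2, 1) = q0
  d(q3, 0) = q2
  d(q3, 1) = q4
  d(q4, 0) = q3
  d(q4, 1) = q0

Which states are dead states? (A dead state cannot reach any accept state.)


Forward reachability from each state:
  q0 -> reaches accept state q2 (live)
  q1 -> reaches accept state q2 (live)
  q2 -> reaches accept state q2 (live)
  q3 -> reaches accept state q2 (live)
  q4 -> reaches accept state q2 (live)

None (all states can reach an accept state)


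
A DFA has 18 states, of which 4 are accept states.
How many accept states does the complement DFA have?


Complement swaps accept and non-accept states.
18 - 4 = 14

14


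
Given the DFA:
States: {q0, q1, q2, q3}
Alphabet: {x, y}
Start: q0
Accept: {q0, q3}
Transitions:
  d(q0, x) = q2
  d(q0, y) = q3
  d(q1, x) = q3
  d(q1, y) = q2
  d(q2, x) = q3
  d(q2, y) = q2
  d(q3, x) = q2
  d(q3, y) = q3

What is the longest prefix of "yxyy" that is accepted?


Run the DFA, marking each prefix where the state is accepting:
  "" -> q0 [accept]
  "y" -> q3 [accept]
  "yx" -> q2 [reject]
  "yxy" -> q2 [reject]
  "yxyy" -> q2 [reject]

"y"


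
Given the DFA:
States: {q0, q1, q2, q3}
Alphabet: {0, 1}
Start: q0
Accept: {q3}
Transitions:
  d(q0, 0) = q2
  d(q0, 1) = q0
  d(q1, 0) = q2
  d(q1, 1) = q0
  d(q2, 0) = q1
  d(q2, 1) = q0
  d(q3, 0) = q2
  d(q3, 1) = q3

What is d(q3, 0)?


Looking up transition d(q3, 0)

q2


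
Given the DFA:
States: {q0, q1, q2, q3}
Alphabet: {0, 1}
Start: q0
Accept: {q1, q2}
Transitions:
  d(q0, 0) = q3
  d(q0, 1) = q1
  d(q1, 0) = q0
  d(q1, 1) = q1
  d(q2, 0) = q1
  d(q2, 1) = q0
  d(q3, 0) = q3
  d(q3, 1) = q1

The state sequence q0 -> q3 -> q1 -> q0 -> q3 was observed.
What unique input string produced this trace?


Trace back each transition to find the symbol:
  q0 --[0]--> q3
  q3 --[1]--> q1
  q1 --[0]--> q0
  q0 --[0]--> q3

"0100"


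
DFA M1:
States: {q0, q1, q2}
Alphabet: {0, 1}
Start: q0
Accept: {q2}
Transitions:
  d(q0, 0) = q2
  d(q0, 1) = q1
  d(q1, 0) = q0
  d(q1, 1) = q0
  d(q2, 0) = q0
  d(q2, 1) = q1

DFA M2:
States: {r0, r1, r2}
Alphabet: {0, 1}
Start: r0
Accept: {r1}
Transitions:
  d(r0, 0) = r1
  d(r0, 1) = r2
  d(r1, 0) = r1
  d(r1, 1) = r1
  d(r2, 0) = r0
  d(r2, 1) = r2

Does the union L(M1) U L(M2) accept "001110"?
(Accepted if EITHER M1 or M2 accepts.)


M1: final=q0 accepted=False
M2: final=r1 accepted=True

Yes, union accepts


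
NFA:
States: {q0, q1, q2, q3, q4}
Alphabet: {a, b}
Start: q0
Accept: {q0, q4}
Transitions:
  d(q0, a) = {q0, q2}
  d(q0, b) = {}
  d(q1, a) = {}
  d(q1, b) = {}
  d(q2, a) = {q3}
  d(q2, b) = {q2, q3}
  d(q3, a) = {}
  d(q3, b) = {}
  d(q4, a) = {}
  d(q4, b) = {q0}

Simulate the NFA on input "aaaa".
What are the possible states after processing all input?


Start: {q0}
  --a--> {q0, q2}
  --a--> {q0, q2, q3}
  --a--> {q0, q2, q3}
  --a--> {q0, q2, q3}

{q0, q2, q3}


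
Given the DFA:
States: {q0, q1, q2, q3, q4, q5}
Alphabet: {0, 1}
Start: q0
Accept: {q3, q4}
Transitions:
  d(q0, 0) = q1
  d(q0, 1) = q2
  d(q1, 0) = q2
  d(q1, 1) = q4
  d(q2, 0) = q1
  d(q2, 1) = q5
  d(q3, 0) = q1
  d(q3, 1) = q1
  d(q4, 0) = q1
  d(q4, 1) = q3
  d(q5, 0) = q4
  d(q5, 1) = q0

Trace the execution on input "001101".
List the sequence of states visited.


Input: 001101
d(q0, 0) = q1
d(q1, 0) = q2
d(q2, 1) = q5
d(q5, 1) = q0
d(q0, 0) = q1
d(q1, 1) = q4


q0 -> q1 -> q2 -> q5 -> q0 -> q1 -> q4


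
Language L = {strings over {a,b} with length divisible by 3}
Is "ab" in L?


length = 2; 2 mod 3 = 2

No, "ab" is not in L


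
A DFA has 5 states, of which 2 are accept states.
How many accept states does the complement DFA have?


Complement swaps accept and non-accept states.
5 - 2 = 3

3
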